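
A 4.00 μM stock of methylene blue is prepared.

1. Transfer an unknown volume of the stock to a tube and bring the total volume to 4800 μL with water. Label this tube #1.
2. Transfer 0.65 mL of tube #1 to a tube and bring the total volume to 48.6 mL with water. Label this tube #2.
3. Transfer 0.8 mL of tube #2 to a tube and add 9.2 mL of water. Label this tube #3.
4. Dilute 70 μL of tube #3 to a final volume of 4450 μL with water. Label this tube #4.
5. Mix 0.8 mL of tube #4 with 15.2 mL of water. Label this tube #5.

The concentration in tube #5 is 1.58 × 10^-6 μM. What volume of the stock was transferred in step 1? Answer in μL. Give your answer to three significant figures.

Step 1: v brought to 4800 μL → factor = 4800 μL/v
Step 2: 0.65 mL brought to 48.6 mL → factor 48.6/0.65 = 74.769
Step 3: 0.8 mL + 9.2 mL = 10 mL total → factor 10/0.8 = 12.5
Step 4: 70 μL brought to 4450 μL → factor 4450/70 = 63.571
Step 5: 0.8 mL + 15.2 mL = 16 mL total → factor 16/0.8 = 20
Product of known-step factors = 1.1883 × 10^6
Overall factor = 4.00 μM / (1.58 × 10^-6 μM) = 2.5316 × 10^6
Step-1 factor = 2.5316 × 10^6 / 1.1883 × 10^6 = 2.1305
v = 4800 μL / 2.1305 = 2.25 × 10^3 μL

2.25 × 10^3 μL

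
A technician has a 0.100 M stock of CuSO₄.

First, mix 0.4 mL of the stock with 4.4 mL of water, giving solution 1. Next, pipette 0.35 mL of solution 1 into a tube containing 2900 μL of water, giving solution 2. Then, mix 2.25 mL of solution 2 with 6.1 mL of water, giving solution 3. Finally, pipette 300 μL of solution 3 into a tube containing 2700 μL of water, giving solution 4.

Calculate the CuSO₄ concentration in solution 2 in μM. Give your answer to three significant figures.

Step 1: 0.4 mL + 4.4 mL = 4.8 mL total → factor 4.8/0.4 = 12
Step 2: 0.35 mL + 2900 μL = 3.25 mL total → factor 3.25/0.35 = 9.2857
Dilution factor through solution 2 = 12 × 9.2857 = 111.43
[solution 2] = 0.100 M / 111.43 = 0.0008974 M = 897 μM

897 μM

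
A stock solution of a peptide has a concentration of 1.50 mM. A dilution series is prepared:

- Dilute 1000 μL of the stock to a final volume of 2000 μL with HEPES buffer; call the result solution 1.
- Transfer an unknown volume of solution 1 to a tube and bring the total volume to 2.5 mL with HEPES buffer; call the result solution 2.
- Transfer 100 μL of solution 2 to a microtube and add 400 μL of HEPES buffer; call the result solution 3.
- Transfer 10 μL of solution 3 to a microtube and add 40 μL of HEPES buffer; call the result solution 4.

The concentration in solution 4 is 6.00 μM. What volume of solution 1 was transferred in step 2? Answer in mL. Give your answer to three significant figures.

0.500 mL

Step 1: 1000 μL brought to 2000 μL → factor 2000/1000 = 2
Step 2: v brought to 2.5 mL → factor = 2.5 mL/v
Step 3: 100 μL + 400 μL = 500 μL total → factor 500/100 = 5
Step 4: 10 μL + 40 μL = 50 μL total → factor 50/10 = 5
Product of known-step factors = 50
Overall factor = 1.50 mM / (6.00 μM) = 250
Step-2 factor = 250 / 50 = 5
v = 2.5 mL / 5 = 0.500 mL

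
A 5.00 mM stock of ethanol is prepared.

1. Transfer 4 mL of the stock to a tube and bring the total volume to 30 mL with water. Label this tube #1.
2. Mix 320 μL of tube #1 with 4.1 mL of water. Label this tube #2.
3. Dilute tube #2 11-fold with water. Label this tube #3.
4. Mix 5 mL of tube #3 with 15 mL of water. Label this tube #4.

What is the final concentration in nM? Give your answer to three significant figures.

1.10 × 10^3 nM

Step 1: 4 mL brought to 30 mL → factor 30/4 = 7.5
Step 2: 320 μL + 4.1 mL = 4420 μL total → factor 4420/320 = 13.812
Step 3: 11-fold → factor 11
Step 4: 5 mL + 15 mL = 20 mL total → factor 20/5 = 4
Overall dilution factor = 7.5 × 13.812 × 11 × 4 = 4558.1
Final = 5.00 mM / 4558.1 = 0.001097 mM = 1.10 × 10^3 nM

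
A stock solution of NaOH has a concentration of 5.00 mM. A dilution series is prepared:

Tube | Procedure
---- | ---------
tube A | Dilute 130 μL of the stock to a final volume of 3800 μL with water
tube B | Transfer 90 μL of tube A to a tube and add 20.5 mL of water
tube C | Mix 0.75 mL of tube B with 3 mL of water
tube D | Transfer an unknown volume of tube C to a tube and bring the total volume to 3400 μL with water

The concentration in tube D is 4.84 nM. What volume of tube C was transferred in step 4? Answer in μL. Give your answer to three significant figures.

110 μL

Step 1: 130 μL brought to 3800 μL → factor 3800/130 = 29.231
Step 2: 90 μL + 20.5 mL = 20590 μL total → factor 20590/90 = 228.78
Step 3: 0.75 mL + 3 mL = 3.75 mL total → factor 3.75/0.75 = 5
Step 4: v brought to 3400 μL → factor = 3400 μL/v
Product of known-step factors = 33437
Overall factor = 5.00 mM / (4.84 nM) = 1.0331 × 10^6
Step-4 factor = 1.0331 × 10^6 / 33437 = 30.896
v = 3400 μL / 30.896 = 110 μL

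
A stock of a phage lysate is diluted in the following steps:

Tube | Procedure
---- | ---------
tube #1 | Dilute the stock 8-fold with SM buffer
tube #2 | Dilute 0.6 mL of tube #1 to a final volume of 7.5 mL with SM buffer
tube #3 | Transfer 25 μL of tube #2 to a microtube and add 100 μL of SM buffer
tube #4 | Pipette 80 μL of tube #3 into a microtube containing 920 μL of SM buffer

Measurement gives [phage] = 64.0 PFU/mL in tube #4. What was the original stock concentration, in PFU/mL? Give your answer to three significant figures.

Step 1: 8-fold → factor 8
Step 2: 0.6 mL brought to 7.5 mL → factor 7.5/0.6 = 12.5
Step 3: 25 μL + 100 μL = 125 μL total → factor 125/25 = 5
Step 4: 80 μL + 920 μL = 1000 μL total → factor 1000/80 = 12.5
Overall dilution factor = 8 × 12.5 × 5 × 12.5 = 6250
Stock = 64.0 PFU/mL × 6250 = 4.00 × 10^5 PFU/mL

4.00 × 10^5 PFU/mL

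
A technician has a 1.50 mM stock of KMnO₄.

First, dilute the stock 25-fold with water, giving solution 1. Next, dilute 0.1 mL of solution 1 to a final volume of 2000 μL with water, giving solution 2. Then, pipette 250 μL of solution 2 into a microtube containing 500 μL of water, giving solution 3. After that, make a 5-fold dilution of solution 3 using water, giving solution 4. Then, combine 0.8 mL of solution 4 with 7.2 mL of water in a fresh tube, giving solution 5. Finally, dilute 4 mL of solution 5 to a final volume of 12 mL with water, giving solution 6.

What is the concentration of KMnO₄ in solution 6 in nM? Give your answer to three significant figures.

Step 1: 25-fold → factor 25
Step 2: 0.1 mL brought to 2000 μL → factor 2/0.1 = 20
Step 3: 250 μL + 500 μL = 750 μL total → factor 750/250 = 3
Step 4: 5-fold → factor 5
Step 5: 0.8 mL + 7.2 mL = 8 mL total → factor 8/0.8 = 10
Step 6: 4 mL brought to 12 mL → factor 12/4 = 3
Overall dilution factor = 25 × 20 × 3 × 5 × 10 × 3 = 2.25 × 10^5
Final = 1.50 mM / 2.25 × 10^5 = 6.667 × 10^-6 mM = 6.67 nM

6.67 nM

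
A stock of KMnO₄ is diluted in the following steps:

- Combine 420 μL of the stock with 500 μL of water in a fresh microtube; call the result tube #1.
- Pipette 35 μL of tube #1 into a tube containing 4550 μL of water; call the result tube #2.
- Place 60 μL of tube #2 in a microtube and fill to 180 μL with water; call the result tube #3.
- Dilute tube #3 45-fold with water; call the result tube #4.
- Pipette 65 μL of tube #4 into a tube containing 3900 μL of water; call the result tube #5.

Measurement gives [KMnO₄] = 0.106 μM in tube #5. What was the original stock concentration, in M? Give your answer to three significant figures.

Step 1: 420 μL + 500 μL = 920 μL total → factor 920/420 = 2.1905
Step 2: 35 μL + 4550 μL = 4585 μL total → factor 4585/35 = 131
Step 3: 60 μL brought to 180 μL → factor 180/60 = 3
Step 4: 45-fold → factor 45
Step 5: 65 μL + 3900 μL = 3965 μL total → factor 3965/65 = 61
Overall dilution factor = 2.1905 × 131 × 3 × 45 × 61 = 2.3631 × 10^6
Stock = 0.106 μM × 2.3631 × 10^6 = 2.505 × 10^5 μM = 0.250 M

0.250 M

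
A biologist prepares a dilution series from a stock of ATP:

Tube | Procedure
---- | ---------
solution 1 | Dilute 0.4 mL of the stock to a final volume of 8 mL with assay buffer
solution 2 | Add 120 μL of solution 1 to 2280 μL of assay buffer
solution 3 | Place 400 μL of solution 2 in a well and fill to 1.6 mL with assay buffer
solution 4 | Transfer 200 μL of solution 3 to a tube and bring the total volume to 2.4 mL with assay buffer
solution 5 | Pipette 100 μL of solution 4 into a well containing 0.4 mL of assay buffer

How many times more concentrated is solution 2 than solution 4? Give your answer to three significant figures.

48.0

Step 1: 0.4 mL brought to 8 mL → factor 8/0.4 = 20
Step 2: 120 μL + 2280 μL = 2400 μL total → factor 2400/120 = 20
Step 3: 400 μL brought to 1.6 mL → factor 1600/400 = 4
Step 4: 200 μL brought to 2.4 mL → factor 2400/200 = 12
Dilution factor to solution 2 = 400; to solution 4 = 19200
[solution 2]/[solution 4] = (factor to solution 4)/(factor to solution 2) = 19200/400 = 48.0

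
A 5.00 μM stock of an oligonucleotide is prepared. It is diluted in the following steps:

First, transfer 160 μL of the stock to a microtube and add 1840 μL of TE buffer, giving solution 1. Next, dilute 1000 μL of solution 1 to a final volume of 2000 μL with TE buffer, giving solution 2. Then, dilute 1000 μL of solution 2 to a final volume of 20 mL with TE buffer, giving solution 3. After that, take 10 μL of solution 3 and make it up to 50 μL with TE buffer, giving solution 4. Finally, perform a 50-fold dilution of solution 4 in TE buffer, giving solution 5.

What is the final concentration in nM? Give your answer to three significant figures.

Step 1: 160 μL + 1840 μL = 2000 μL total → factor 2000/160 = 12.5
Step 2: 1000 μL brought to 2000 μL → factor 2000/1000 = 2
Step 3: 1000 μL brought to 20 mL → factor 20000/1000 = 20
Step 4: 10 μL brought to 50 μL → factor 50/10 = 5
Step 5: 50-fold → factor 50
Overall dilution factor = 12.5 × 2 × 20 × 5 × 50 = 1.25 × 10^5
Final = 5.00 μM / 1.25 × 10^5 = 4.000 × 10^-5 μM = 0.0400 nM

0.0400 nM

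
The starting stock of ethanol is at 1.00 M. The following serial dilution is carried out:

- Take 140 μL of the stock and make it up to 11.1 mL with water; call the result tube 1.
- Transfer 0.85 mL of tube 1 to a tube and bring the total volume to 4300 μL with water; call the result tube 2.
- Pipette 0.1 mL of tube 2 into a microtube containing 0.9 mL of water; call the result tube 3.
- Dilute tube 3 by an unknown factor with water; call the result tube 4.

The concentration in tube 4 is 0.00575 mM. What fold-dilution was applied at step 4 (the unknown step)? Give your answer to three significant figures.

Step 1: 140 μL brought to 11.1 mL → factor 11100/140 = 79.286
Step 2: 0.85 mL brought to 4300 μL → factor 4.3/0.85 = 5.0588
Step 3: 0.1 mL + 0.9 mL = 1 mL total → factor 1/0.1 = 10
Step 4: unknown factor x
Product of known-step factors = 4010.9
Overall factor = 1.00 M / (0.00575 mM) = 1.7391 × 10^5
x = 1.7391 × 10^5 / 4010.9 = 43.4

43.4-fold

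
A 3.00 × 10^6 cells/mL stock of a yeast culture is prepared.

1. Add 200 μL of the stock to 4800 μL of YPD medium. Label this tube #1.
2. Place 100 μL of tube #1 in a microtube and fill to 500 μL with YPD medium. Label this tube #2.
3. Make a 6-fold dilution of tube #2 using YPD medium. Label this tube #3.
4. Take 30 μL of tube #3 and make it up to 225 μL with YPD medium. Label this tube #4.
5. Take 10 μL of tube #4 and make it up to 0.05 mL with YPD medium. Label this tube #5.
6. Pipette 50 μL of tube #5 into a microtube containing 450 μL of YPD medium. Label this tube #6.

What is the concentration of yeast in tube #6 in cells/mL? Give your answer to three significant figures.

Step 1: 200 μL + 4800 μL = 5000 μL total → factor 5000/200 = 25
Step 2: 100 μL brought to 500 μL → factor 500/100 = 5
Step 3: 6-fold → factor 6
Step 4: 30 μL brought to 225 μL → factor 225/30 = 7.5
Step 5: 10 μL brought to 0.05 mL → factor 50/10 = 5
Step 6: 50 μL + 450 μL = 500 μL total → factor 500/50 = 10
Overall dilution factor = 25 × 5 × 6 × 7.5 × 5 × 10 = 2.8125 × 10^5
Final = 3.00 × 10^6 cells/mL / 2.8125 × 10^5 = 10.7 cells/mL

10.7 cells/mL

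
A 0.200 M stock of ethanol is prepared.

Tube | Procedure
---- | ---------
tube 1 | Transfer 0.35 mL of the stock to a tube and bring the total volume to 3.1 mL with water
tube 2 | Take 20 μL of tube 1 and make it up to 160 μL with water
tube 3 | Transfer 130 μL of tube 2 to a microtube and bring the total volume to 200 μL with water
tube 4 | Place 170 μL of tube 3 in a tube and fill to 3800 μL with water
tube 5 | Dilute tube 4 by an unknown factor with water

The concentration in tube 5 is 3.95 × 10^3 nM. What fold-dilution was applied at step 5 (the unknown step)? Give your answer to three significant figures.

Step 1: 0.35 mL brought to 3.1 mL → factor 3.1/0.35 = 8.8571
Step 2: 20 μL brought to 160 μL → factor 160/20 = 8
Step 3: 130 μL brought to 200 μL → factor 200/130 = 1.5385
Step 4: 170 μL brought to 3800 μL → factor 3800/170 = 22.353
Step 5: unknown factor x
Product of known-step factors = 2436.7
Overall factor = 0.200 M / (3.95 × 10^3 nM) = 50633
x = 50633 / 2436.7 = 20.8

20.8-fold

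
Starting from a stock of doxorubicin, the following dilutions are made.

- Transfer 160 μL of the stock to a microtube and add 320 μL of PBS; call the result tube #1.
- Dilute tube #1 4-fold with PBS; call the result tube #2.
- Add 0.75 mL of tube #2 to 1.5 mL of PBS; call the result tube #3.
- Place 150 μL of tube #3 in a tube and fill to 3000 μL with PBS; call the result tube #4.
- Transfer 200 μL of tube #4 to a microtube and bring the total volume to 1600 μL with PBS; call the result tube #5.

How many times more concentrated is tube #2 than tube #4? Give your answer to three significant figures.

60.0

Step 1: 160 μL + 320 μL = 480 μL total → factor 480/160 = 3
Step 2: 4-fold → factor 4
Step 3: 0.75 mL + 1.5 mL = 2.25 mL total → factor 2.25/0.75 = 3
Step 4: 150 μL brought to 3000 μL → factor 3000/150 = 20
Dilution factor to tube #2 = 12; to tube #4 = 720
[tube #2]/[tube #4] = (factor to tube #4)/(factor to tube #2) = 720/12 = 60.0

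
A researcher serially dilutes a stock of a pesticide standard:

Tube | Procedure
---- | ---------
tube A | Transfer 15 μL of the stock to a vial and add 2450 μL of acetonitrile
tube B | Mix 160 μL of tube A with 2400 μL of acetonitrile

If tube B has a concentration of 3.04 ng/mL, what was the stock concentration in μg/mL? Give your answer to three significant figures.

7.99 μg/mL

Step 1: 15 μL + 2450 μL = 2465 μL total → factor 2465/15 = 164.33
Step 2: 160 μL + 2400 μL = 2560 μL total → factor 2560/160 = 16
Overall dilution factor = 164.33 × 16 = 2629.3
Stock = 3.04 ng/mL × 2629.3 = 7993 ng/mL = 7.99 μg/mL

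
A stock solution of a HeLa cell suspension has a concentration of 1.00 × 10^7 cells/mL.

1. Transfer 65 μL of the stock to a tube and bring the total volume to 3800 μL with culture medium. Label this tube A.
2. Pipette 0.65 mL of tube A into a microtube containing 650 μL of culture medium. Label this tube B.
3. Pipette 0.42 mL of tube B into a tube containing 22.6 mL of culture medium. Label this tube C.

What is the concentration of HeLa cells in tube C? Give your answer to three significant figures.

1.56 × 10^3 cells/mL

Step 1: 65 μL brought to 3800 μL → factor 3800/65 = 58.462
Step 2: 0.65 mL + 650 μL = 1.3 mL total → factor 1.3/0.65 = 2
Step 3: 0.42 mL + 22.6 mL = 23.02 mL total → factor 23.02/0.42 = 54.81
Overall dilution factor = 58.462 × 2 × 54.81 = 6408.5
Final = 1.00 × 10^7 cells/mL / 6408.5 = 1.56 × 10^3 cells/mL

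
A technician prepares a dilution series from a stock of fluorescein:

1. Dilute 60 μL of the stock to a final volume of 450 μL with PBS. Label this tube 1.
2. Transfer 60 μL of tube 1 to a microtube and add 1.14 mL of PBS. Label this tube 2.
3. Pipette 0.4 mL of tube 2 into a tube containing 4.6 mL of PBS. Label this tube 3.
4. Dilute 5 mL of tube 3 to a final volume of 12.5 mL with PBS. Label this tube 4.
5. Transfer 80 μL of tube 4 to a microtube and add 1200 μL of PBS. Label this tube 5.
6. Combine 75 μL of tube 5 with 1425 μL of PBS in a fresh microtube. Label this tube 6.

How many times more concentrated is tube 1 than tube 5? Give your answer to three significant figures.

1.00 × 10^4

Step 1: 60 μL brought to 450 μL → factor 450/60 = 7.5
Step 2: 60 μL + 1.14 mL = 1200 μL total → factor 1200/60 = 20
Step 3: 0.4 mL + 4.6 mL = 5 mL total → factor 5/0.4 = 12.5
Step 4: 5 mL brought to 12.5 mL → factor 12.5/5 = 2.5
Step 5: 80 μL + 1200 μL = 1280 μL total → factor 1280/80 = 16
Dilution factor to tube 1 = 7.5; to tube 5 = 75000
[tube 1]/[tube 5] = (factor to tube 5)/(factor to tube 1) = 75000/7.5 = 1.00 × 10^4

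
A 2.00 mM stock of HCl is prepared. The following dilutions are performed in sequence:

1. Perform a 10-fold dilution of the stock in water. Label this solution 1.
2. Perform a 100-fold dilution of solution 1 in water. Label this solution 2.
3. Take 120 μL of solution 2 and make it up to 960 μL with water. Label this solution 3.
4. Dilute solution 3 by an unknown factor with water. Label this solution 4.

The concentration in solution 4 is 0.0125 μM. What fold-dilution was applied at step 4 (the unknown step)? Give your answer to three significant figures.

Step 1: 10-fold → factor 10
Step 2: 100-fold → factor 100
Step 3: 120 μL brought to 960 μL → factor 960/120 = 8
Step 4: unknown factor x
Product of known-step factors = 8000
Overall factor = 2.00 mM / (0.0125 μM) = 1.6 × 10^5
x = 1.6 × 10^5 / 8000 = 20.0

20.0-fold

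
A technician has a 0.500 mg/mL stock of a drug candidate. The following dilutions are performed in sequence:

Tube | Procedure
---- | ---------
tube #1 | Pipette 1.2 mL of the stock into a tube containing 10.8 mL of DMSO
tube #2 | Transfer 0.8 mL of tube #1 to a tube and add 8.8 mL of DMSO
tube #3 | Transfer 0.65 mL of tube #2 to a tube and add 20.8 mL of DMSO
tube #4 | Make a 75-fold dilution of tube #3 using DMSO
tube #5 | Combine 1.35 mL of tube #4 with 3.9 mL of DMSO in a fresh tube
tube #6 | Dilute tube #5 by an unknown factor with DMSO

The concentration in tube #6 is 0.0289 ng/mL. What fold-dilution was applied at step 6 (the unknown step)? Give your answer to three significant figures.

15.0-fold

Step 1: 1.2 mL + 10.8 mL = 12 mL total → factor 12/1.2 = 10
Step 2: 0.8 mL + 8.8 mL = 9.6 mL total → factor 9.6/0.8 = 12
Step 3: 0.65 mL + 20.8 mL = 21.45 mL total → factor 21.45/0.65 = 33
Step 4: 75-fold → factor 75
Step 5: 1.35 mL + 3.9 mL = 5.25 mL total → factor 5.25/1.35 = 3.8889
Step 6: unknown factor x
Product of known-step factors = 1.155 × 10^6
Overall factor = 0.500 mg/mL / (0.0289 ng/mL) = 1.7301 × 10^7
x = 1.7301 × 10^7 / 1.155 × 10^6 = 15.0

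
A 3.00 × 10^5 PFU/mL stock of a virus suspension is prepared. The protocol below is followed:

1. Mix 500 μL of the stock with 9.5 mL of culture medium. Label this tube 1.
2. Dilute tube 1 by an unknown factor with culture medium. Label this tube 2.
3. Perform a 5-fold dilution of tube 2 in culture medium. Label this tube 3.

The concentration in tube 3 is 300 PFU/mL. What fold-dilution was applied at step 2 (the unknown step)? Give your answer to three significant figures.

Step 1: 500 μL + 9.5 mL = 10000 μL total → factor 10000/500 = 20
Step 2: unknown factor x
Step 3: 5-fold → factor 5
Product of known-step factors = 100
Overall factor = 3.00 × 10^5 PFU/mL / (300 PFU/mL) = 1000
x = 1000 / 100 = 10.0

10.0-fold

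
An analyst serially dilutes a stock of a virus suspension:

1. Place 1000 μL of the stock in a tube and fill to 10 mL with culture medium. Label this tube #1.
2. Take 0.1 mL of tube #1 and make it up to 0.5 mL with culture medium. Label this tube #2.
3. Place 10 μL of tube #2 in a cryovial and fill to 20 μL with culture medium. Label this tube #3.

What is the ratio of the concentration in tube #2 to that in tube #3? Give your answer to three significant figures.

2.00

Step 1: 1000 μL brought to 10 mL → factor 10000/1000 = 10
Step 2: 0.1 mL brought to 0.5 mL → factor 0.5/0.1 = 5
Step 3: 10 μL brought to 20 μL → factor 20/10 = 2
Dilution factor to tube #2 = 50; to tube #3 = 100
[tube #2]/[tube #3] = (factor to tube #3)/(factor to tube #2) = 100/50 = 2.00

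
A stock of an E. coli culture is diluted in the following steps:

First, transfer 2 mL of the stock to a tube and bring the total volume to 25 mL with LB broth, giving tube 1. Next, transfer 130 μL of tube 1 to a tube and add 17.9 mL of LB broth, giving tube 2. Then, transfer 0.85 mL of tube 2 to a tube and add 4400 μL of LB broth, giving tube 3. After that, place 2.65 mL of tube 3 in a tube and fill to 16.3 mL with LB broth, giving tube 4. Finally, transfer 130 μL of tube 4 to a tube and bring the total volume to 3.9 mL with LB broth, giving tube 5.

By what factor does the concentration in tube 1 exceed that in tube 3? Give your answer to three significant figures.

857

Step 1: 2 mL brought to 25 mL → factor 25/2 = 12.5
Step 2: 130 μL + 17.9 mL = 18030 μL total → factor 18030/130 = 138.69
Step 3: 0.85 mL + 4400 μL = 5.25 mL total → factor 5.25/0.85 = 6.1765
Dilution factor to tube 1 = 12.5; to tube 3 = 10708
[tube 1]/[tube 3] = (factor to tube 3)/(factor to tube 1) = 10708/12.5 = 857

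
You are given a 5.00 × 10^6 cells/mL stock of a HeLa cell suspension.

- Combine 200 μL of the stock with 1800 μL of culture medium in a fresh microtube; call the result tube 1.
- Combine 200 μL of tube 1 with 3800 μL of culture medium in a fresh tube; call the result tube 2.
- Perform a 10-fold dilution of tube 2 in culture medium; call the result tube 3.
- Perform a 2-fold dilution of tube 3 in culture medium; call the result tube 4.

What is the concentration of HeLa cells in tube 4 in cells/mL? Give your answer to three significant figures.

Step 1: 200 μL + 1800 μL = 2000 μL total → factor 2000/200 = 10
Step 2: 200 μL + 3800 μL = 4000 μL total → factor 4000/200 = 20
Step 3: 10-fold → factor 10
Step 4: 2-fold → factor 2
Overall dilution factor = 10 × 20 × 10 × 2 = 4000
Final = 5.00 × 10^6 cells/mL / 4000 = 1.25 × 10^3 cells/mL

1.25 × 10^3 cells/mL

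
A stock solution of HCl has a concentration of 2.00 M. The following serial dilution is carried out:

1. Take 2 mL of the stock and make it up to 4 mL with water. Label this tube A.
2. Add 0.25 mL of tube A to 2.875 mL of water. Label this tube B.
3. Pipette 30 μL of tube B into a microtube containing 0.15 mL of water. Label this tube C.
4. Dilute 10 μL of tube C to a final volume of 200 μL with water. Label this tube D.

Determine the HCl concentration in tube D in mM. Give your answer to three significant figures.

Step 1: 2 mL brought to 4 mL → factor 4/2 = 2
Step 2: 0.25 mL + 2.875 mL = 3.125 mL total → factor 3.125/0.25 = 12.5
Step 3: 30 μL + 0.15 mL = 180 μL total → factor 180/30 = 6
Step 4: 10 μL brought to 200 μL → factor 200/10 = 20
Overall dilution factor = 2 × 12.5 × 6 × 20 = 3000
Final = 2.00 M / 3000 = 0.0006667 M = 0.667 mM

0.667 mM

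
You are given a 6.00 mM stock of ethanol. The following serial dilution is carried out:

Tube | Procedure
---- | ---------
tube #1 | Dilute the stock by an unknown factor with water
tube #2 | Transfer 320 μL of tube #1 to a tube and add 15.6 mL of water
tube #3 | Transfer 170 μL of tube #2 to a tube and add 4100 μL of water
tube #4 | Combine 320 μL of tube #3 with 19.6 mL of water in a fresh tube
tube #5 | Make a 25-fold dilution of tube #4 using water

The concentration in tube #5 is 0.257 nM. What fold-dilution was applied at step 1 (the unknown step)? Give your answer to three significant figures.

Step 1: unknown factor x
Step 2: 320 μL + 15.6 mL = 15920 μL total → factor 15920/320 = 49.75
Step 3: 170 μL + 4100 μL = 4270 μL total → factor 4270/170 = 25.118
Step 4: 320 μL + 19.6 mL = 19920 μL total → factor 19920/320 = 62.25
Step 5: 25-fold → factor 25
Product of known-step factors = 1.9447 × 10^6
Overall factor = 6.00 mM / (0.257 nM) = 2.3346 × 10^7
x = 2.3346 × 10^7 / 1.9447 × 10^6 = 12.0

12.0-fold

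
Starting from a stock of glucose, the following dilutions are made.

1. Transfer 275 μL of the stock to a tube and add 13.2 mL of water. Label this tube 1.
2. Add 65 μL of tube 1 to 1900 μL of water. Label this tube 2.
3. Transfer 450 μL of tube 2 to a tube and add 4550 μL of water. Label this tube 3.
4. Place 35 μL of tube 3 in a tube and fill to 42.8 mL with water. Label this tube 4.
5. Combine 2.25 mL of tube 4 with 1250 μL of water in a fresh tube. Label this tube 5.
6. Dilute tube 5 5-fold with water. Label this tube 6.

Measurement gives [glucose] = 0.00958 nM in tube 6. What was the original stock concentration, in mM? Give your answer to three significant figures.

1.50 mM

Step 1: 275 μL + 13.2 mL = 13475 μL total → factor 13475/275 = 49
Step 2: 65 μL + 1900 μL = 1965 μL total → factor 1965/65 = 30.231
Step 3: 450 μL + 4550 μL = 5000 μL total → factor 5000/450 = 11.111
Step 4: 35 μL brought to 42.8 mL → factor 42800/35 = 1222.9
Step 5: 2.25 mL + 1250 μL = 3.5 mL total → factor 3.5/2.25 = 1.5556
Step 6: 5-fold → factor 5
Overall dilution factor = 49 × 30.231 × 11.111 × 1222.9 × 1.5556 × 5 = 1.5654 × 10^8
Stock = 0.00958 nM × 1.5654 × 10^8 = 1.500 × 10^6 nM = 1.50 mM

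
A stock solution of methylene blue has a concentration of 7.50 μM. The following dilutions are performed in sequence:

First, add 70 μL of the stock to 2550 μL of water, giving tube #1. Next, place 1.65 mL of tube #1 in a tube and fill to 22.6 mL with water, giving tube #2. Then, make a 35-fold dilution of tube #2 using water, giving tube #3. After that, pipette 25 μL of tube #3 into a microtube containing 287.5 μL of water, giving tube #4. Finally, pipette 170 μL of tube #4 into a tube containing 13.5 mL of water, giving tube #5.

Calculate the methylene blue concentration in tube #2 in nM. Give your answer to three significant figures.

Step 1: 70 μL + 2550 μL = 2620 μL total → factor 2620/70 = 37.429
Step 2: 1.65 mL brought to 22.6 mL → factor 22.6/1.65 = 13.697
Dilution factor through tube #2 = 37.429 × 13.697 = 512.66
[tube #2] = 7.50 μM / 512.66 = 0.01463 μM = 14.6 nM

14.6 nM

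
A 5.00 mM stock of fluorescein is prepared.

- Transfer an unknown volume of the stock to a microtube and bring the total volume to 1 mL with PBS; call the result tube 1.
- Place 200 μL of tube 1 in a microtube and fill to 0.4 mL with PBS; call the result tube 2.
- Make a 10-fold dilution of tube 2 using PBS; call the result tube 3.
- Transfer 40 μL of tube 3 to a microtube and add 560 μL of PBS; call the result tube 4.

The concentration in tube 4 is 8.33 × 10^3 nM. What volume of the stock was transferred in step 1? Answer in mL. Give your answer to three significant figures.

0.500 mL

Step 1: v brought to 1 mL → factor = 1 mL/v
Step 2: 200 μL brought to 0.4 mL → factor 400/200 = 2
Step 3: 10-fold → factor 10
Step 4: 40 μL + 560 μL = 600 μL total → factor 600/40 = 15
Product of known-step factors = 300
Overall factor = 5.00 mM / (8.33 × 10^3 nM) = 600.24
Step-1 factor = 600.24 / 300 = 2.0008
v = 1 mL / 2.0008 = 0.500 mL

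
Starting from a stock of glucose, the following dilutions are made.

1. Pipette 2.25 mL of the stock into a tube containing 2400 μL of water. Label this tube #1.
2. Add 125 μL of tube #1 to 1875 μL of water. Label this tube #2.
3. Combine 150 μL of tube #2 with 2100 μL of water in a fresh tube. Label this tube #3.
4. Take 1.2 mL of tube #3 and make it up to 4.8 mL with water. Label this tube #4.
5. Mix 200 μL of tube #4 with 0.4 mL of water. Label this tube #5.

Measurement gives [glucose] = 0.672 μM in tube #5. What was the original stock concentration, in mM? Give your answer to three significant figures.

Step 1: 2.25 mL + 2400 μL = 4.65 mL total → factor 4.65/2.25 = 2.0667
Step 2: 125 μL + 1875 μL = 2000 μL total → factor 2000/125 = 16
Step 3: 150 μL + 2100 μL = 2250 μL total → factor 2250/150 = 15
Step 4: 1.2 mL brought to 4.8 mL → factor 4.8/1.2 = 4
Step 5: 200 μL + 0.4 mL = 600 μL total → factor 600/200 = 3
Overall dilution factor = 2.0667 × 16 × 15 × 4 × 3 = 5952
Stock = 0.672 μM × 5952 = 4000 μM = 4.00 mM

4.00 mM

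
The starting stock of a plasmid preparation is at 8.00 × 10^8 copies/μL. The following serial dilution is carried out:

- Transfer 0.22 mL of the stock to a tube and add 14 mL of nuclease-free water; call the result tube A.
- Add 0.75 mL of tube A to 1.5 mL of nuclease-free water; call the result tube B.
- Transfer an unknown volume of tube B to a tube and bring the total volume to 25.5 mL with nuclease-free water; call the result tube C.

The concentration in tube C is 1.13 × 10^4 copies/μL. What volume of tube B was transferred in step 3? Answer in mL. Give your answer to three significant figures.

0.0698 mL

Step 1: 0.22 mL + 14 mL = 14.22 mL total → factor 14.22/0.22 = 64.636
Step 2: 0.75 mL + 1.5 mL = 2.25 mL total → factor 2.25/0.75 = 3
Step 3: v brought to 25.5 mL → factor = 25.5 mL/v
Product of known-step factors = 193.91
Overall factor = 8.00 × 10^8 copies/μL / (1.13 × 10^4 copies/μL) = 70796
Step-3 factor = 70796 / 193.91 = 365.1
v = 25.5 mL / 365.1 = 0.0698 mL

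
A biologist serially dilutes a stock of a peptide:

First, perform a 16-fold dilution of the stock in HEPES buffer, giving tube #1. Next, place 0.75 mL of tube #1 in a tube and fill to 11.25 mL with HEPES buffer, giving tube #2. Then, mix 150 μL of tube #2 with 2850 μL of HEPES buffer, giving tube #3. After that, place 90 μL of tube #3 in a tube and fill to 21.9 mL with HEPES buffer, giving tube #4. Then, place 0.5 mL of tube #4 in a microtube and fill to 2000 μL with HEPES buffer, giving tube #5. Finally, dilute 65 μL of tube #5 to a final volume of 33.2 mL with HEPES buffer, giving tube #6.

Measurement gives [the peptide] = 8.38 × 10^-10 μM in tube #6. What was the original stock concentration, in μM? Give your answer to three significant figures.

2.00 μM

Step 1: 16-fold → factor 16
Step 2: 0.75 mL brought to 11.25 mL → factor 11.25/0.75 = 15
Step 3: 150 μL + 2850 μL = 3000 μL total → factor 3000/150 = 20
Step 4: 90 μL brought to 21.9 mL → factor 21900/90 = 243.33
Step 5: 0.5 mL brought to 2000 μL → factor 2/0.5 = 4
Step 6: 65 μL brought to 33.2 mL → factor 33200/65 = 510.77
Overall dilution factor = 16 × 15 × 20 × 243.33 × 4 × 510.77 = 2.3863 × 10^9
Stock = 8.38 × 10^-10 μM × 2.3863 × 10^9 = 2.00 μM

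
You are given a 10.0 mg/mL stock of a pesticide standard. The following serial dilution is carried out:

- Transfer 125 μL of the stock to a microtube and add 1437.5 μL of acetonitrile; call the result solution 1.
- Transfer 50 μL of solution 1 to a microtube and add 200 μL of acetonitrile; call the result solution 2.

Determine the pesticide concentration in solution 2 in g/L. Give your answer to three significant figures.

Step 1: 125 μL + 1437.5 μL = 1562.5 μL total → factor 1562.5/125 = 12.5
Step 2: 50 μL + 200 μL = 250 μL total → factor 250/50 = 5
Overall dilution factor = 12.5 × 5 = 62.5
Final = 10.0 mg/mL / 62.5 = 0.1600 mg/mL = 0.160 g/L

0.160 g/L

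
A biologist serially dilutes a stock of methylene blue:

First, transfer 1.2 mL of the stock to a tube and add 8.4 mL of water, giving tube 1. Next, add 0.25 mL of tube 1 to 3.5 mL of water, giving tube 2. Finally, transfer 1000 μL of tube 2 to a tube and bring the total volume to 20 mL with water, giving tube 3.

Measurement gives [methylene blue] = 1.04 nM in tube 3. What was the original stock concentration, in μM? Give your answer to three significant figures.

2.50 μM

Step 1: 1.2 mL + 8.4 mL = 9.6 mL total → factor 9.6/1.2 = 8
Step 2: 0.25 mL + 3.5 mL = 3.75 mL total → factor 3.75/0.25 = 15
Step 3: 1000 μL brought to 20 mL → factor 20000/1000 = 20
Overall dilution factor = 8 × 15 × 20 = 2400
Stock = 1.04 nM × 2400 = 2496 nM = 2.50 μM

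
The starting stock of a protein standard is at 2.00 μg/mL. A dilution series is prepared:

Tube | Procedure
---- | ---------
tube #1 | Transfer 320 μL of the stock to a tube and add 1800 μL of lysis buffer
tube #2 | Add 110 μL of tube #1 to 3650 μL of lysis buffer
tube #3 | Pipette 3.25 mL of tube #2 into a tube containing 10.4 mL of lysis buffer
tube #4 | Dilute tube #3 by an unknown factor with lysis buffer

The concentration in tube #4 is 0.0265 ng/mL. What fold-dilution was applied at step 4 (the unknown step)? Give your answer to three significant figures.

79.4-fold

Step 1: 320 μL + 1800 μL = 2120 μL total → factor 2120/320 = 6.625
Step 2: 110 μL + 3650 μL = 3760 μL total → factor 3760/110 = 34.182
Step 3: 3.25 mL + 10.4 mL = 13.65 mL total → factor 13.65/3.25 = 4.2
Step 4: unknown factor x
Product of known-step factors = 951.11
Overall factor = 2.00 μg/mL / (0.0265 ng/mL) = 75472
x = 75472 / 951.11 = 79.4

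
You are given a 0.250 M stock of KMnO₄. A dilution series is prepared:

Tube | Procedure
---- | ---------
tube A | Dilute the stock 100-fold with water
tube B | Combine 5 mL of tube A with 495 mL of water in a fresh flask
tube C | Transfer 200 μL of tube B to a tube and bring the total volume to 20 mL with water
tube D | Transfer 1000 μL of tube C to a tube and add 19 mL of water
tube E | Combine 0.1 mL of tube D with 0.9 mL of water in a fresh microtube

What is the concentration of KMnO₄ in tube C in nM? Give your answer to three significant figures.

250 nM

Step 1: 100-fold → factor 100
Step 2: 5 mL + 495 mL = 500 mL total → factor 500/5 = 100
Step 3: 200 μL brought to 20 mL → factor 20000/200 = 100
Dilution factor through tube C = 100 × 100 × 100 = 1 × 10^6
[tube C] = 0.250 M / 1 × 10^6 = 2.500 × 10^-7 M = 250 nM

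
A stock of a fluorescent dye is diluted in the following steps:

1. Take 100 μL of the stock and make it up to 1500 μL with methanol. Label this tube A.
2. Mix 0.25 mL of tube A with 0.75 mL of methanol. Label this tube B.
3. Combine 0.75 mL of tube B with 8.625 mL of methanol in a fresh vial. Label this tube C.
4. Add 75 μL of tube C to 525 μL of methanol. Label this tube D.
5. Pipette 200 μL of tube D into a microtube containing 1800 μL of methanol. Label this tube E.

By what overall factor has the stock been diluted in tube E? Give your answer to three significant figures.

6.00 × 10^4

Step 1: 100 μL brought to 1500 μL → factor 1500/100 = 15
Step 2: 0.25 mL + 0.75 mL = 1 mL total → factor 1/0.25 = 4
Step 3: 0.75 mL + 8.625 mL = 9.375 mL total → factor 9.375/0.75 = 12.5
Step 4: 75 μL + 525 μL = 600 μL total → factor 600/75 = 8
Step 5: 200 μL + 1800 μL = 2000 μL total → factor 2000/200 = 10
Overall dilution factor = 15 × 4 × 12.5 × 8 × 10 = 60000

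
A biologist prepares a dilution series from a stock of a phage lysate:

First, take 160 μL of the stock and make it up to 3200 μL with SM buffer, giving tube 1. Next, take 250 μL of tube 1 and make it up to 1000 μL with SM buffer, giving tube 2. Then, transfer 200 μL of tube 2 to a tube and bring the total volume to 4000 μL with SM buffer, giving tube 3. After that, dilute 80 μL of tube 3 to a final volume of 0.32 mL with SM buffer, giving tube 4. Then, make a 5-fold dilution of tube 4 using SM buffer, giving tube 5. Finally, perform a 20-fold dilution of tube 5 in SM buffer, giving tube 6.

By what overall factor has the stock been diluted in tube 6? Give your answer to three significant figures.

6.40 × 10^5

Step 1: 160 μL brought to 3200 μL → factor 3200/160 = 20
Step 2: 250 μL brought to 1000 μL → factor 1000/250 = 4
Step 3: 200 μL brought to 4000 μL → factor 4000/200 = 20
Step 4: 80 μL brought to 0.32 mL → factor 320/80 = 4
Step 5: 5-fold → factor 5
Step 6: 20-fold → factor 20
Overall dilution factor = 20 × 4 × 20 × 4 × 5 × 20 = 6.4 × 10^5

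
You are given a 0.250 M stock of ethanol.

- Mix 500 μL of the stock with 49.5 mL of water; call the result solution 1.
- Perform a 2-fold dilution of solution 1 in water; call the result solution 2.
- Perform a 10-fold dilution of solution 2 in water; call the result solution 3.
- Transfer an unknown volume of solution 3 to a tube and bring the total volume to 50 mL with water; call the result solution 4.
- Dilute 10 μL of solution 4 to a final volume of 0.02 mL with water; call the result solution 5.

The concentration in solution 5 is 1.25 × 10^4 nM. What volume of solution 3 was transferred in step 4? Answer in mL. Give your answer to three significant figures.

10.0 mL

Step 1: 500 μL + 49.5 mL = 50000 μL total → factor 50000/500 = 100
Step 2: 2-fold → factor 2
Step 3: 10-fold → factor 10
Step 4: v brought to 50 mL → factor = 50 mL/v
Step 5: 10 μL brought to 0.02 mL → factor 20/10 = 2
Product of known-step factors = 4000
Overall factor = 0.250 M / (1.25 × 10^4 nM) = 20000
Step-4 factor = 20000 / 4000 = 5
v = 50 mL / 5 = 10.0 mL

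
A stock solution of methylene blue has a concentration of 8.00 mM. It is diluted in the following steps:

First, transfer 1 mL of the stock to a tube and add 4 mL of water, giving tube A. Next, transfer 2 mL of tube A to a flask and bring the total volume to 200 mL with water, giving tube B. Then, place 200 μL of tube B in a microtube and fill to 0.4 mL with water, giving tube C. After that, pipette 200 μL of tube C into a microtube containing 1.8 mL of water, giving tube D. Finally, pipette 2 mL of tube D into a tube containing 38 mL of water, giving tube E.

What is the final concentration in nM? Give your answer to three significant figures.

40.0 nM

Step 1: 1 mL + 4 mL = 5 mL total → factor 5/1 = 5
Step 2: 2 mL brought to 200 mL → factor 200/2 = 100
Step 3: 200 μL brought to 0.4 mL → factor 400/200 = 2
Step 4: 200 μL + 1.8 mL = 2000 μL total → factor 2000/200 = 10
Step 5: 2 mL + 38 mL = 40 mL total → factor 40/2 = 20
Overall dilution factor = 5 × 100 × 2 × 10 × 20 = 2 × 10^5
Final = 8.00 mM / 2 × 10^5 = 4.000 × 10^-5 mM = 40.0 nM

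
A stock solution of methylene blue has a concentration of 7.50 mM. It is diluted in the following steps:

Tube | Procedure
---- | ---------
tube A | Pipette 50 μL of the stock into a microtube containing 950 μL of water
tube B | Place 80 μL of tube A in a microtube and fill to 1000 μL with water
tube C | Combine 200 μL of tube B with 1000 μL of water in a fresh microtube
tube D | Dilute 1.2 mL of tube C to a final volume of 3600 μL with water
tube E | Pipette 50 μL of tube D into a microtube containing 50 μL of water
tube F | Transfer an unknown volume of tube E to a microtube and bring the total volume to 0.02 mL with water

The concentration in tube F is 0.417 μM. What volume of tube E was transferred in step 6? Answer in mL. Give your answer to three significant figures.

Step 1: 50 μL + 950 μL = 1000 μL total → factor 1000/50 = 20
Step 2: 80 μL brought to 1000 μL → factor 1000/80 = 12.5
Step 3: 200 μL + 1000 μL = 1200 μL total → factor 1200/200 = 6
Step 4: 1.2 mL brought to 3600 μL → factor 3.6/1.2 = 3
Step 5: 50 μL + 50 μL = 100 μL total → factor 100/50 = 2
Step 6: v brought to 0.02 mL → factor = 0.02 mL/v
Product of known-step factors = 9000
Overall factor = 7.50 mM / (0.417 μM) = 17986
Step-6 factor = 17986 / 9000 = 1.9984
v = 0.02 mL / 1.9984 = 0.0100 mL

0.0100 mL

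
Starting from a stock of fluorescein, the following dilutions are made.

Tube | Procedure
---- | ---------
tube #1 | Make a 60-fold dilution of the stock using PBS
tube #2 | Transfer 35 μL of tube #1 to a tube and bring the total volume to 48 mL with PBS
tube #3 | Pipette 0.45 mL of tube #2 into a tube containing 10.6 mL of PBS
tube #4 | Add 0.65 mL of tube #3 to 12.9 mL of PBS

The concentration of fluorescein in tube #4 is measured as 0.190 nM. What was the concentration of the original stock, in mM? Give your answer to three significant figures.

8.00 mM

Step 1: 60-fold → factor 60
Step 2: 35 μL brought to 48 mL → factor 48000/35 = 1371.4
Step 3: 0.45 mL + 10.6 mL = 11.05 mL total → factor 11.05/0.45 = 24.556
Step 4: 0.65 mL + 12.9 mL = 13.55 mL total → factor 13.55/0.65 = 20.846
Overall dilution factor = 60 × 1371.4 × 24.556 × 20.846 = 4.2121 × 10^7
Stock = 0.190 nM × 4.2121 × 10^7 = 8.003 × 10^6 nM = 8.00 mM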